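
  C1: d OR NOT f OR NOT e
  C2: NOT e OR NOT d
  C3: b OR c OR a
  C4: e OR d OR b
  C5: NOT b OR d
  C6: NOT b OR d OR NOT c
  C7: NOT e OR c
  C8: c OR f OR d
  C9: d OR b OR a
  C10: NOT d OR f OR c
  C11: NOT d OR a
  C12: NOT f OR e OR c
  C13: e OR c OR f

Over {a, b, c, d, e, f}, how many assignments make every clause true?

There are 2^6 = 64 truth assignments over (a, b, c, d, e, f).
Split on e. With e = true, the clauses containing e are satisfied and NOT e drops from the rest; 1 of the 2^5 = 32 assignments to the other variables satisfy what remains.
With e = false, by the same count on the reduced clause set, 4 assignments work.
(One model: a=T, b=F, c=T, d=F, e=T, f=F.)
Total: 1 + 4 = 5.

5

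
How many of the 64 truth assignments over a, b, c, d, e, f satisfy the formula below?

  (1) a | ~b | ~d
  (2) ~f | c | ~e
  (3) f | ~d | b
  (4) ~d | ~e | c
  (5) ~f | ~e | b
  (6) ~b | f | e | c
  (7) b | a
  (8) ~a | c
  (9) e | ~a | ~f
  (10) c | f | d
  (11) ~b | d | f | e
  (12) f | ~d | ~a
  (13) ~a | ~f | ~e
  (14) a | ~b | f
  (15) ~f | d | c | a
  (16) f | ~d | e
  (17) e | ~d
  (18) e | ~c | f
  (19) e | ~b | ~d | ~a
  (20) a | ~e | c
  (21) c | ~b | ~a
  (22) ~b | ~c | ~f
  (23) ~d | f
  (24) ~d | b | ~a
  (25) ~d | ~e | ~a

2

There are 2^6 = 64 truth assignments over (a, b, c, d, e, f).
Split on b. With b = 1, the clauses containing b are satisfied and ~b drops from the rest; 1 of the 2^5 = 32 assignments to the other variables satisfy what remains.
With b = 0, by the same count on the reduced clause set, 1 assignment works.
Total: 1 + 1 = 2.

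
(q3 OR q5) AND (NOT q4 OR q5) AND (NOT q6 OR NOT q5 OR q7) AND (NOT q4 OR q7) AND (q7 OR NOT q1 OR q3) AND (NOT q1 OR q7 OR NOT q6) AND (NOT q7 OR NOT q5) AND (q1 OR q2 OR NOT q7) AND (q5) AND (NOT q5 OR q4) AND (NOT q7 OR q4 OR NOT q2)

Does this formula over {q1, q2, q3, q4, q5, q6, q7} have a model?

(q5) alone gives q5 = true.
(NOT q7) alone gives q7 = false.
(NOT q6) alone gives q6 = false.
(NOT q4) alone gives q4 = false.
That conflicts with the unit clause (q4).
No assignment satisfies every clause.

No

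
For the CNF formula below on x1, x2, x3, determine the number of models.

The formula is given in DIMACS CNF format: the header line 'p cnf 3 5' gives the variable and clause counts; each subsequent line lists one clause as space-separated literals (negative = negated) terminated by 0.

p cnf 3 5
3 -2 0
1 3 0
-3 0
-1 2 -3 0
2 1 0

1

There are 2^3 = 8 truth assignments over (x1, x2, x3).
Check each against the 5 clauses (columns in the order x1, x2, x3):
  F F F  ✗ fails (x1 ∨ x3)
  F F T  ✗ fails (¬x3)
  F T F  ✗ fails (x3 ∨ ¬x2)
  F T T  ✗ fails (¬x3)
  T F F  ✓ satisfies all
  T F T  ✗ fails (¬x3)
  T T F  ✗ fails (x3 ∨ ¬x2)
  T T T  ✗ fails (¬x3)
1 of the 8 rows is a model.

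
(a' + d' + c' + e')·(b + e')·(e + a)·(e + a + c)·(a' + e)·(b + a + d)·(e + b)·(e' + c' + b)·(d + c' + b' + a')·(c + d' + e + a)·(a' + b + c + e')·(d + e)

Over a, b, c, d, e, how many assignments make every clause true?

6

There are 2^5 = 32 truth assignments over (a, b, c, d, e).
Split on d. With d = 1, the clauses containing d are satisfied and d' drops from the rest; 3 of the 2^4 = 16 assignments to the other variables satisfy what remains.
With d = 0, by the same count on the reduced clause set, 3 assignments work.
(One model: a=F, b=T, c=F, d=F, e=T.)
Total: 3 + 3 = 6.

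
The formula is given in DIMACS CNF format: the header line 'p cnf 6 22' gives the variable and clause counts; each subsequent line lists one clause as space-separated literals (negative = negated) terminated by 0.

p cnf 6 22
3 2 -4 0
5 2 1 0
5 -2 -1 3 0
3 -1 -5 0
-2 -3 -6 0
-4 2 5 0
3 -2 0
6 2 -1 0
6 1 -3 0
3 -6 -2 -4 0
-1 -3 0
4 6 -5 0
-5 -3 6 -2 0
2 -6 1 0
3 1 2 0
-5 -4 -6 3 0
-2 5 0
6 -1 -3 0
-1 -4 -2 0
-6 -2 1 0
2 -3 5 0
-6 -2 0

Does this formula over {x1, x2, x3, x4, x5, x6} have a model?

Yes, satisfiable

Case x3 = False:
The clause (¬x2) is unit, so x2 = False.
The clause (¬x4) is unit, so x4 = False.
The clause (x1) is unit, so x1 = True.
The clause (¬x5) is unit, so x5 = False.
The clause (x6) is unit, so x6 = True.
Every clause now holds.
A satisfying assignment: x1: True, x2: False, x3: False, x4: False, x5: False, x6: True.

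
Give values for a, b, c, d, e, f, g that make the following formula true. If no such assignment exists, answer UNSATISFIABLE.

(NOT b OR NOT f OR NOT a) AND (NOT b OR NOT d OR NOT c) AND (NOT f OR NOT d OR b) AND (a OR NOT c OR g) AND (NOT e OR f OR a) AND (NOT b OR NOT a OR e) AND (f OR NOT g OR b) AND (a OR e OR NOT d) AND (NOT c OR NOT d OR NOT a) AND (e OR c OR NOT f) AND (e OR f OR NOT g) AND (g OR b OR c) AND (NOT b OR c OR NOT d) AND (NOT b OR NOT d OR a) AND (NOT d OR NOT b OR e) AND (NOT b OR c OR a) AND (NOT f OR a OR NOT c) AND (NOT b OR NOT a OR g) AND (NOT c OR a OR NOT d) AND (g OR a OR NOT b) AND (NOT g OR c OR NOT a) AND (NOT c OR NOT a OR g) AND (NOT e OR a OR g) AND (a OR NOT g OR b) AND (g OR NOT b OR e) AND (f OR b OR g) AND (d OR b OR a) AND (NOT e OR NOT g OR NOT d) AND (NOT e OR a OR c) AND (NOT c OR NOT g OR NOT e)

Suppose b = false.
Suppose f = true.
From the singleton clause (NOT d), d = false.
From the singleton clause (a), a = true.
Suppose e = false.
From the singleton clause (c), c = true.
From the singleton clause (g), g = true.
Every clause now holds.

a: true,  b: false,  c: true,  d: false,  e: false,  f: true,  g: true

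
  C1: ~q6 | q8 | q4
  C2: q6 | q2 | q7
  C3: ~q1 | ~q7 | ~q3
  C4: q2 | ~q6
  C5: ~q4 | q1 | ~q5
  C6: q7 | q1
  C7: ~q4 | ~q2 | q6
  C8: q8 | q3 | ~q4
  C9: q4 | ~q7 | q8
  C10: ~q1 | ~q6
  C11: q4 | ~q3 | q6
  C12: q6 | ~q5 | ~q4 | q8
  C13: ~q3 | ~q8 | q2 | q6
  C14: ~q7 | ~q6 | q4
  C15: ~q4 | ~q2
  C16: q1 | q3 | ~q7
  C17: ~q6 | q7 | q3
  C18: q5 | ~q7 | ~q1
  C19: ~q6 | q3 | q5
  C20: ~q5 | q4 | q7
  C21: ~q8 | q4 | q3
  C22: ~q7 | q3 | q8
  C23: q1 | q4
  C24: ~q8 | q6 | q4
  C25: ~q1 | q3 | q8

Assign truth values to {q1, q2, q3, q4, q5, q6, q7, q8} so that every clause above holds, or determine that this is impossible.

Suppose q2 = 0.
From the singleton clause (~q6), q6 = 0.
From the singleton clause (q7), q7 = 1.
Suppose q1 = 1.
From the singleton clause (~q3), q3 = 0.
From the singleton clause (q5), q5 = 1.
From the singleton clause (q8), q8 = 1.
From the singleton clause (q4), q4 = 1.
Every clause now holds.

q1 ↦ 1,  q2 ↦ 0,  q3 ↦ 0,  q4 ↦ 1,  q5 ↦ 1,  q6 ↦ 0,  q7 ↦ 1,  q8 ↦ 1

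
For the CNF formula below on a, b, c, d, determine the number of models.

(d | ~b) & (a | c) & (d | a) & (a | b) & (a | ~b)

There are 2^4 = 16 truth assignments over (a, b, c, d).
Check each against the 5 clauses (columns in the order a, b, c, d):
  F F F F  ✗ fails (a | c)
  F F F T  ✗ fails (a | c)
  F F T F  ✗ fails (d | a)
  F F T T  ✗ fails (a | b)
  F T F F  ✗ fails (d | ~b)
  F T F T  ✗ fails (a | c)
  F T T F  ✗ fails (d | ~b)
  F T T T  ✗ fails (a | ~b)
  T F F F  ✓ satisfies all
  T F F T  ✓ satisfies all
  T F T F  ✓ satisfies all
  T F T T  ✓ satisfies all
  T T F F  ✗ fails (d | ~b)
  T T F T  ✓ satisfies all
  T T T F  ✗ fails (d | ~b)
  T T T T  ✓ satisfies all
6 of the 16 rows are models.

6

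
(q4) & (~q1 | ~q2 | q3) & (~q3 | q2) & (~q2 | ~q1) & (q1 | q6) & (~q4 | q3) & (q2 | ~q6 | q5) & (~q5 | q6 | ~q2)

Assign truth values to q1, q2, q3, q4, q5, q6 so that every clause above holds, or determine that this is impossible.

The clause (q4) is unit, so q4 = 1.
The clause (q3) is unit, so q3 = 1.
The clause (q2) is unit, so q2 = 1.
The clause (~q1) is unit, so q1 = 0.
The clause (q6) is unit, so q6 = 1.
No clause remains; q5 is free.

q1=0, q2=1, q3=1, q4=1, q5=1, q6=1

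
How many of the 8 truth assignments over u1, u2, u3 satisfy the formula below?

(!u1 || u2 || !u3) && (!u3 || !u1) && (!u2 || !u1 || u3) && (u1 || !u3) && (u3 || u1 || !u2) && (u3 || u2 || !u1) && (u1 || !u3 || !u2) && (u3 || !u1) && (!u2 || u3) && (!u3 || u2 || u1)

1

There are 2^3 = 8 truth assignments over (u1, u2, u3).
Check each against the 10 clauses (columns in the order u1, u2, u3):
  F F F  ✓ satisfies all
  F F T  ✗ fails (u1 || !u3)
  F T F  ✗ fails (u3 || u1 || !u2)
  F T T  ✗ fails (u1 || !u3)
  T F F  ✗ fails (u3 || u2 || !u1)
  T F T  ✗ fails (!u1 || u2 || !u3)
  T T F  ✗ fails (!u2 || !u1 || u3)
  T T T  ✗ fails (!u3 || !u1)
1 of the 8 rows is a model.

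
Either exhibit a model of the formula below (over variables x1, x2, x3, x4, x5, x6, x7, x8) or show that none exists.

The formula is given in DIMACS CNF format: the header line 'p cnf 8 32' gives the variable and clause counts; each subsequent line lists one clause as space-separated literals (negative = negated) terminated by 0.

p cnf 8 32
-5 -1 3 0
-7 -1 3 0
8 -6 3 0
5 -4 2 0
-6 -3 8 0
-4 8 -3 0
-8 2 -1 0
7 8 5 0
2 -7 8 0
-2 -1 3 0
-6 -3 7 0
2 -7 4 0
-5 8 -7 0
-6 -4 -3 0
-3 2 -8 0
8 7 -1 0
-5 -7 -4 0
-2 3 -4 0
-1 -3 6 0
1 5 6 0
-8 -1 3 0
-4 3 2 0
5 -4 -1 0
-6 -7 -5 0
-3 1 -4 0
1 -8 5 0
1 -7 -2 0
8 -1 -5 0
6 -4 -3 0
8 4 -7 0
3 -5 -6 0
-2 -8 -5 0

Case x5 = True:
Case x1 = False:
Case x8 = False:
From the singleton clause (¬x7), x7 = False.
Case x6 = False:
Case x4 = False:
All clauses hold; x2, x3 can take either value.

x1=False, x2=False, x3=True, x4=False, x5=True, x6=False, x7=False, x8=False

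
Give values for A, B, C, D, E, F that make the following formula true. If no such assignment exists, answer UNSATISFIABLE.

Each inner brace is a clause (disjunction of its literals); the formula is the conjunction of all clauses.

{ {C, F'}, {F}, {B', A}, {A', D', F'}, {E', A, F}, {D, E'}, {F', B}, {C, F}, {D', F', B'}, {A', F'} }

UNSATISFIABLE

(F) alone gives F = 1.
(C) alone gives C = 1.
(B) alone gives B = 1.
(A) alone gives A = 1.
That conflicts with the unit clause (A').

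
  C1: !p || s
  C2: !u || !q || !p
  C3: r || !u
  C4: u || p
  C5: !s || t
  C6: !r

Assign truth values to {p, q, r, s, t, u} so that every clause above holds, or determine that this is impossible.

The clause (!r) is unit, so r = false.
The clause (!u) is unit, so u = false.
The clause (p) is unit, so p = true.
The clause (s) is unit, so s = true.
The clause (t) is unit, so t = true.
No clause remains; q is free.

p ↦ true,  q ↦ false,  r ↦ false,  s ↦ true,  t ↦ true,  u ↦ false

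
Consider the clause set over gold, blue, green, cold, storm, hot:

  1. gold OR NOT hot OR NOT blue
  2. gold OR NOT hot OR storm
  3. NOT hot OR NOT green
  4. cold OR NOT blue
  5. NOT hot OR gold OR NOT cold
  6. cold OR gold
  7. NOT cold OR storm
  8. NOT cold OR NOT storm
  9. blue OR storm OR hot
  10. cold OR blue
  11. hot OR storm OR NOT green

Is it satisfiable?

No, unsatisfiable

Try hot = false.
Try cold = true.
(storm) alone gives storm = true.
Now (NOT storm) is unsatisfied and unit — conflict.
Undo cold and try cold = false.
(NOT blue) alone gives blue = false.
Now (blue) is unsatisfied and unit — conflict.
Either choice for cold ends in contradiction.
Undo hot and try hot = true.
(NOT green) alone gives green = false.
Try gold = true.
Try cold = true.
(storm) alone gives storm = true.
Now (NOT storm) is unsatisfied and unit — conflict.
Undo cold and try cold = false.
(NOT blue) alone gives blue = false.
Now (blue) is unsatisfied and unit — conflict.
Either choice for cold ends in contradiction.
Undo gold and try gold = false.
(NOT blue) alone gives blue = false.
(storm) alone gives storm = true.
(NOT cold) alone gives cold = false.
Now (cold) is unsatisfied and unit — conflict.
Either choice for gold ends in contradiction.
Either choice for hot ends in contradiction.
No assignment satisfies every clause.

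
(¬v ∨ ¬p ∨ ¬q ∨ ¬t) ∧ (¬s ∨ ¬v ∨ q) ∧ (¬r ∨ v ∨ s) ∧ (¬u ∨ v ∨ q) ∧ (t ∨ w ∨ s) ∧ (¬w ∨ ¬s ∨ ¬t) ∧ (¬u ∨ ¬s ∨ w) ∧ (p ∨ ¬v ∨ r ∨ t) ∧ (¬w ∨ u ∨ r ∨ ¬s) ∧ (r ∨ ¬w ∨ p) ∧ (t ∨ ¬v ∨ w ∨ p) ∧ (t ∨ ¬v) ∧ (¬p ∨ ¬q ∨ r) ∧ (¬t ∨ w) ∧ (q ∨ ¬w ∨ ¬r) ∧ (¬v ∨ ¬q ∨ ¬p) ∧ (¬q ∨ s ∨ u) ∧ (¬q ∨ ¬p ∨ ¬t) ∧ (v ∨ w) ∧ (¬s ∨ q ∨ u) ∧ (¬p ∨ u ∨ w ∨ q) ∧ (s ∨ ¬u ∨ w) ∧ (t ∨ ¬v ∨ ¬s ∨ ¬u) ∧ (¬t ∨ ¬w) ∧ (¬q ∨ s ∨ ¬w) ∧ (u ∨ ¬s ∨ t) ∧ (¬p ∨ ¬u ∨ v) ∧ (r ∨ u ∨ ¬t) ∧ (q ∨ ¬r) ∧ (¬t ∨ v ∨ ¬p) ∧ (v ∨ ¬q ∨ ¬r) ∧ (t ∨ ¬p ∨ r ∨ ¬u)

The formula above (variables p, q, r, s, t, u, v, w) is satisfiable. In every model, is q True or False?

False

Suppose q = True.
Suppose t = True.
Unit clause (w) forces w = True.
That conflicts with the unit clause (¬w).
Backtrack on t: now try t = False.
Unit clause (¬v) forces v = False.
Unit clause (w) forces w = True.
Unit clause (s) forces s = True.
Unit clause (u) forces u = True.
Unit clause (¬p) forces p = False.
Unit clause (r) forces r = True.
That conflicts with the unit clause (¬r).
Either choice for t ends in contradiction.
So every satisfying assignment has q = False.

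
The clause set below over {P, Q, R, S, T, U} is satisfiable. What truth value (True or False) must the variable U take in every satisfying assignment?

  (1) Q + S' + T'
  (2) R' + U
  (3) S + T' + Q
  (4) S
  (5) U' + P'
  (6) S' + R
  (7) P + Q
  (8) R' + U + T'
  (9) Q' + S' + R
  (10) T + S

Suppose U = 0.
(R') alone gives R = 0.
(S) alone gives S = 1.
But (S') is also a unit clause — contradiction.
So every satisfying assignment has U = True.

True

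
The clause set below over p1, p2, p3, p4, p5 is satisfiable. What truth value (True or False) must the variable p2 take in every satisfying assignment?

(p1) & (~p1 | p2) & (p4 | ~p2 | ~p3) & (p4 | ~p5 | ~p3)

Suppose p2 = 0.
Unit clause (p1) forces p1 = 1.
But (~p1) is also a unit clause — contradiction.
So every satisfying assignment has p2 = True.

True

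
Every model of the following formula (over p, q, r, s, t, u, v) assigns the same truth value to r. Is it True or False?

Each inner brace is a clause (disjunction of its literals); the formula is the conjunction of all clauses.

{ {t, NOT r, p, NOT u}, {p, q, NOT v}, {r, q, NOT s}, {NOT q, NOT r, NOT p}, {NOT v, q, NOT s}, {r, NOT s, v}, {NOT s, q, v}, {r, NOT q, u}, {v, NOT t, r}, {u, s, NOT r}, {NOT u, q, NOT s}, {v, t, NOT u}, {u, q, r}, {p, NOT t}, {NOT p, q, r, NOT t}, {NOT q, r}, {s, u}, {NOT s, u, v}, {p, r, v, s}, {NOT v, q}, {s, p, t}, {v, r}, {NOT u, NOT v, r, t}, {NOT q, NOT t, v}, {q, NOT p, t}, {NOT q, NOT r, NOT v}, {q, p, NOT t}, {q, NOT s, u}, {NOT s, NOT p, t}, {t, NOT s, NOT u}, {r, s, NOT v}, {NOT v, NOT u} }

Suppose r = false.
From the singleton clause (NOT q), q = false.
From the singleton clause (NOT s), s = false.
From the singleton clause (u), u = true.
From the singleton clause (NOT v), v = false.
But (v) is also a unit clause — contradiction.
So every satisfying assignment has r = True.

True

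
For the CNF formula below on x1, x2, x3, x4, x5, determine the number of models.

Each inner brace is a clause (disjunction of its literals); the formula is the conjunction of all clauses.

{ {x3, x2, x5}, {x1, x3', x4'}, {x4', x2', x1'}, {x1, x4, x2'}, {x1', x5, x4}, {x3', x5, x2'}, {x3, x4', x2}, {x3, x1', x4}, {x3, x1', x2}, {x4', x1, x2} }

There are 2^5 = 32 truth assignments over (x1, x2, x3, x4, x5).
Split on x5. With x5 = 1, the clauses containing x5 are satisfied and x5' drops from the rest; 6 of the 2^4 = 16 assignments to the other variables satisfy what remains.
With x5 = 0, by the same count on the reduced clause set, 3 assignments work.
Total: 6 + 3 = 9.

9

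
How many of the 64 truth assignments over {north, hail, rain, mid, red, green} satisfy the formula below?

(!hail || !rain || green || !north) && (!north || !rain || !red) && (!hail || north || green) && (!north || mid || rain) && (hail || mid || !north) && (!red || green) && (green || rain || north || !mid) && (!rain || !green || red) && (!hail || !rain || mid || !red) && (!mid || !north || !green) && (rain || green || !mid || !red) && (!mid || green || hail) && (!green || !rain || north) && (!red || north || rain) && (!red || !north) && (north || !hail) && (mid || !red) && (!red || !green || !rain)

There are 2^6 = 64 truth assignments over (north, hail, rain, mid, red, green).
Split on mid. With mid = true, the clauses containing mid are satisfied and !mid drops from the rest; 2 of the 2^5 = 32 assignments to the other variables satisfy what remains.
With mid = false, by the same count on the reduced clause set, 3 assignments work.
Total: 2 + 3 = 5.

5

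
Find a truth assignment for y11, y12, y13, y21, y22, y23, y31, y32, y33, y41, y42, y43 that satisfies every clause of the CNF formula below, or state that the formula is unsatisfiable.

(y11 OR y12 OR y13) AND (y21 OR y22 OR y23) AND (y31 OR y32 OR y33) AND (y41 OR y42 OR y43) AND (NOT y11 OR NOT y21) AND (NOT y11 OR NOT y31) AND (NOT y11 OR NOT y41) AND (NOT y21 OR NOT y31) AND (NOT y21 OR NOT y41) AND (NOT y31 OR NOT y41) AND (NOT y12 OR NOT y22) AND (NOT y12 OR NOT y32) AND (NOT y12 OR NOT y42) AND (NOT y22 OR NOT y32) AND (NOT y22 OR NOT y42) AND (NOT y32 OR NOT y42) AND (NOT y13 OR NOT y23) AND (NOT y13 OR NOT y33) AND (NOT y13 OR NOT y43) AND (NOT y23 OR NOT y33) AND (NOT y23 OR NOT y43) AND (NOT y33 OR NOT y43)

UNSATISFIABLE

Suppose y11 = false.
Suppose y12 = true.
From the singleton clause (NOT y22), y22 = false.
From the singleton clause (NOT y32), y32 = false.
From the singleton clause (NOT y42), y42 = false.
Suppose y21 = true.
From the singleton clause (NOT y31), y31 = false.
From the singleton clause (y33), y33 = true.
From the singleton clause (NOT y41), y41 = false.
From the singleton clause (y43), y43 = true.
But (NOT y43) is also a unit clause — contradiction.
That branch fails; take y21 = false instead.
From the singleton clause (y23), y23 = true.
From the singleton clause (NOT y13), y13 = false.
From the singleton clause (NOT y33), y33 = false.
From the singleton clause (y31), y31 = true.
From the singleton clause (NOT y41), y41 = false.
From the singleton clause (y43), y43 = true.
But (NOT y43) is also a unit clause — contradiction.
Neither y21 = true nor y21 = false works.
That branch fails; take y12 = false instead.
From the singleton clause (y13), y13 = true.
From the singleton clause (NOT y23), y23 = false.
From the singleton clause (NOT y33), y33 = false.
From the singleton clause (NOT y43), y43 = false.
Suppose y21 = true.
From the singleton clause (NOT y31), y31 = false.
From the singleton clause (y32), y32 = true.
From the singleton clause (NOT y41), y41 = false.
From the singleton clause (y42), y42 = true.
But (NOT y42) is also a unit clause — contradiction.
That branch fails; take y21 = false instead.
From the singleton clause (y22), y22 = true.
From the singleton clause (NOT y32), y32 = false.
From the singleton clause (y31), y31 = true.
From the singleton clause (NOT y41), y41 = false.
From the singleton clause (y42), y42 = true.
But (NOT y42) is also a unit clause — contradiction.
Neither y21 = true nor y21 = false works.
Neither y12 = true nor y12 = false works.
That branch fails; take y11 = true instead.
From the singleton clause (NOT y21), y21 = false.
From the singleton clause (NOT y31), y31 = false.
From the singleton clause (NOT y41), y41 = false.
Suppose y22 = true.
From the singleton clause (NOT y12), y12 = false.
From the singleton clause (NOT y32), y32 = false.
From the singleton clause (y33), y33 = true.
From the singleton clause (NOT y42), y42 = false.
From the singleton clause (y43), y43 = true.
But (NOT y43) is also a unit clause — contradiction.
That branch fails; take y22 = false instead.
From the singleton clause (y23), y23 = true.
From the singleton clause (NOT y13), y13 = false.
From the singleton clause (NOT y33), y33 = false.
From the singleton clause (y32), y32 = true.
From the singleton clause (NOT y12), y12 = false.
From the singleton clause (NOT y42), y42 = false.
From the singleton clause (y43), y43 = true.
But (NOT y43) is also a unit clause — contradiction.
Neither y22 = true nor y22 = false works.
Neither y11 = true nor y11 = false works.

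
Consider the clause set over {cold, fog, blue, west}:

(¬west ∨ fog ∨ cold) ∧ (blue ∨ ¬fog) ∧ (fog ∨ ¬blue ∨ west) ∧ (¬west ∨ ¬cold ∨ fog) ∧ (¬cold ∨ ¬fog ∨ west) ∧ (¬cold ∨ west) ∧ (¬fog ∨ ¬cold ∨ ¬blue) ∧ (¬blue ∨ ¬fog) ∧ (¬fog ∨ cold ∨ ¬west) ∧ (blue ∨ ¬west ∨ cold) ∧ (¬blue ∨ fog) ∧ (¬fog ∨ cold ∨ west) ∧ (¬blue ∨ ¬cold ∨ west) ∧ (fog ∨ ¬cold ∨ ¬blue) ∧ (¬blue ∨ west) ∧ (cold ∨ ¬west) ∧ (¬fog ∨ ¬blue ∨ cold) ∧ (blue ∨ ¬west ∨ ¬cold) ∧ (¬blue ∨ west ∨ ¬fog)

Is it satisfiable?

Yes

Branch on blue: set blue = False.
(¬fog) alone gives fog = False.
Branch on west: set west = False.
(¬cold) alone gives cold = False.
All clauses are satisfied.
A satisfying assignment: cold ↦ False,  fog ↦ False,  blue ↦ False,  west ↦ False.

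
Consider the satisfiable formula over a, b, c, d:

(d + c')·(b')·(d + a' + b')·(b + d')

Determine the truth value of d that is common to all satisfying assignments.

Suppose d = 1.
(b') alone gives b = 0.
Now (b) is unsatisfied and unit — conflict.
So every satisfying assignment has d = False.

False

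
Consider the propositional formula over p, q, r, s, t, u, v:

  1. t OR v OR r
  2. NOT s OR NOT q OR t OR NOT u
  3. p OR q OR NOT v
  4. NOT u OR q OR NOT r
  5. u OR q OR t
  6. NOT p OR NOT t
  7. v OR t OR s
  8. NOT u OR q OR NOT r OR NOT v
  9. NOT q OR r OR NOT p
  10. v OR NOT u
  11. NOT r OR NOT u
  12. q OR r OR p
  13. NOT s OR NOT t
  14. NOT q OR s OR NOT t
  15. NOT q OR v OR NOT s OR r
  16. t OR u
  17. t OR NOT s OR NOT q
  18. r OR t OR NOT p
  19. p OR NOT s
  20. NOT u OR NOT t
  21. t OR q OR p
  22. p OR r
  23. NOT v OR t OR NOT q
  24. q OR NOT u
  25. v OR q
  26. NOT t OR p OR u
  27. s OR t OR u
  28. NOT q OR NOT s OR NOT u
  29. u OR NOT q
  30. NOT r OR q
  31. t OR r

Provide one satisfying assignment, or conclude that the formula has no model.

Suppose p = false.
From the singleton clause (NOT s), s = false.
From the singleton clause (r), r = true.
From the singleton clause (NOT u), u = false.
From the singleton clause (t), t = true.
But (NOT t) is also a unit clause — contradiction.
So p must be the other value — set p = true.
From the singleton clause (NOT t), t = false.
From the singleton clause (u), u = true.
From the singleton clause (v), v = true.
From the singleton clause (NOT r), r = false.
But (r) is also a unit clause — contradiction.
Both values of p lead to a conflict.

UNSATISFIABLE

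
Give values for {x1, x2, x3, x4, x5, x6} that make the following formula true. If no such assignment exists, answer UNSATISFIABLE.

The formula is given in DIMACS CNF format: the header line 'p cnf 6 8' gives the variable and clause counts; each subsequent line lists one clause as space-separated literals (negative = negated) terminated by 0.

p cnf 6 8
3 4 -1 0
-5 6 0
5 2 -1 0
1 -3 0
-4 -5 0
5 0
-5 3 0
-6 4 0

From the singleton clause (x5), x5 = True.
From the singleton clause (x6), x6 = True.
From the singleton clause (¬x4), x4 = False.
That conflicts with the unit clause (x4).

UNSATISFIABLE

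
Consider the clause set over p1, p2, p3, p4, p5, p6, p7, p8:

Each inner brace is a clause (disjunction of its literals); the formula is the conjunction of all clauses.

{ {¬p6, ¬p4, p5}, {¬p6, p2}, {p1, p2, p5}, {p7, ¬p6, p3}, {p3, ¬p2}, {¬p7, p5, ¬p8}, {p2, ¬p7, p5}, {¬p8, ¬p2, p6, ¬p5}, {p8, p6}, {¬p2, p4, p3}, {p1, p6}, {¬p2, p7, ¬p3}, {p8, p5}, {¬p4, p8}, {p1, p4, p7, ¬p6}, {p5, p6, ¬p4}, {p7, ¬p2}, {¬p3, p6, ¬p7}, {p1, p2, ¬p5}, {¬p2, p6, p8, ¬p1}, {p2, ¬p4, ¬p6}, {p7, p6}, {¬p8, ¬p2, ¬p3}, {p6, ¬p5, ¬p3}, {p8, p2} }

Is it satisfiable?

Yes, satisfiable

Branch on p6: set p6 = False.
(p8) alone gives p8 = True.
(p1) alone gives p1 = True.
(p7) alone gives p7 = True.
(p5) alone gives p5 = True.
(¬p2) alone gives p2 = False.
(¬p3) alone gives p3 = False.
No clause remains; p4 is free.
A satisfying assignment: p1=True; p2=False; p3=False; p4=False; p5=True; p6=False; p7=True; p8=True.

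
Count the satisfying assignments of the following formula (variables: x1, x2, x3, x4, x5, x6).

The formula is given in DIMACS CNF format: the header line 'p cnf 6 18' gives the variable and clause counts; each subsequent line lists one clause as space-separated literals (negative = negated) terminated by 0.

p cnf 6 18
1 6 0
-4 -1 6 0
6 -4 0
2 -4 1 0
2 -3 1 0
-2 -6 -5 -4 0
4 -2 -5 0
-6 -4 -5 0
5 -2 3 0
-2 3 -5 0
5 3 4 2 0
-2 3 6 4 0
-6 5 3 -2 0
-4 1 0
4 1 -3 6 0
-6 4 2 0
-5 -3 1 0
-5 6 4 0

7

There are 2^6 = 64 truth assignments over (x1, x2, x3, x4, x5, x6).
Split on x3. With x3 = True, the clauses containing x3 are satisfied and ¬x3 drops from the rest; 6 of the 2^5 = 32 assignments to the other variables satisfy what remains.
With x3 = False, by the same count on the reduced clause set, 1 assignment works.
Total: 6 + 1 = 7.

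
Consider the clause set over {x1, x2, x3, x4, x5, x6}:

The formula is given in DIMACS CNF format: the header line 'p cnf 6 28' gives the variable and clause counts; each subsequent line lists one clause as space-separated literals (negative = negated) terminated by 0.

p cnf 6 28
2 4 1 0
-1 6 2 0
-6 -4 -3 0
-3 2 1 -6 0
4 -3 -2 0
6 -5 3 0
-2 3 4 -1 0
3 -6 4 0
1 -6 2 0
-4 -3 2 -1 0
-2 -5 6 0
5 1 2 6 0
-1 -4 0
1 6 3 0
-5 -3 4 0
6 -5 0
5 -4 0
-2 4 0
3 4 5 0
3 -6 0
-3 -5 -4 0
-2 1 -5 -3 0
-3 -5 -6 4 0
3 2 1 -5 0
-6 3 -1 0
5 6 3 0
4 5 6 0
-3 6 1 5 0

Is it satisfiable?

Try x1 = True.
From the singleton clause (¬x4), x4 = False.
From the singleton clause (¬x2), x2 = False.
From the singleton clause (x6), x6 = True.
From the singleton clause (x3), x3 = True.
From the singleton clause (¬x5), x5 = False.
Every clause now holds.
A satisfying assignment: x1 ↦ True,  x2 ↦ False,  x3 ↦ True,  x4 ↦ False,  x5 ↦ False,  x6 ↦ True.

Satisfiable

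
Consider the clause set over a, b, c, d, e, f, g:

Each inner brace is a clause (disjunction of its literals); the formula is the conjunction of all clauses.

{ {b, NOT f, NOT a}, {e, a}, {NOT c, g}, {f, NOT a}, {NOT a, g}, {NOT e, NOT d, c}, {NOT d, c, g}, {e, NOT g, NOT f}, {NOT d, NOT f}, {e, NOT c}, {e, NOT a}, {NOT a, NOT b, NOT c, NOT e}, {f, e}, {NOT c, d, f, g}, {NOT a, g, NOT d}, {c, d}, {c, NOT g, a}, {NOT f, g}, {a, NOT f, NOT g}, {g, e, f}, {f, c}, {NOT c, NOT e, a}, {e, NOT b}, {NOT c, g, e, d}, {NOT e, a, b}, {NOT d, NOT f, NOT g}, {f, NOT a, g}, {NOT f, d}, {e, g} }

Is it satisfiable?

Unsatisfiable

Try e = true.
Try c = false.
(NOT d) alone gives d = false.
That conflicts with the unit clause (d).
So c must be the other value — set c = true.
(g) alone gives g = true.
(a) alone gives a = true.
(f) alone gives f = true.
(b) alone gives b = true.
That conflicts with the unit clause (NOT b).
Both values of c lead to a conflict.
So e must be the other value — set e = false.
(a) alone gives a = true.
That conflicts with the unit clause (NOT a).
Both values of e lead to a conflict.
No assignment satisfies every clause.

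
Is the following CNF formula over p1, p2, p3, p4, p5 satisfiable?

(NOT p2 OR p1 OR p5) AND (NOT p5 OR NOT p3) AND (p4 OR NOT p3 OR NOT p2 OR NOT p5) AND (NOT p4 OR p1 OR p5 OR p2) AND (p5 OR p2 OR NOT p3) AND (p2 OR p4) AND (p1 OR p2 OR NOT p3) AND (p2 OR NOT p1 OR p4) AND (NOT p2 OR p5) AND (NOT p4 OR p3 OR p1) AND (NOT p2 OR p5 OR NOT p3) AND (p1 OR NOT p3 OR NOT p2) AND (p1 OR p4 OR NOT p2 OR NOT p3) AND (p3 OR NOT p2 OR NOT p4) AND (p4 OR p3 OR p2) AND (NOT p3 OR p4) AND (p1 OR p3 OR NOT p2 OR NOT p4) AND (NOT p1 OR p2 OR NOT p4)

Branch on p5: set p5 = true.
The clause (NOT p3) is unit, so p3 = false.
Branch on p2: set p2 = true.
The clause (NOT p4) is unit, so p4 = false.
All clauses hold; p1 can take either value.
A satisfying assignment: p1=true, p2=true, p3=false, p4=false, p5=true.

Yes, satisfiable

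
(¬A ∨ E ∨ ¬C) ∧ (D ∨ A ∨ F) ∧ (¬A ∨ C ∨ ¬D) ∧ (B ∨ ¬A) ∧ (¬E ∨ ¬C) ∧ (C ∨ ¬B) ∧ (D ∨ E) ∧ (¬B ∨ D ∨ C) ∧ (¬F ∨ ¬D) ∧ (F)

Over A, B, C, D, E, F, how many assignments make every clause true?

1

There are 2^6 = 64 truth assignments over (A, B, C, D, E, F).
Split on D. With D = True, the clauses containing D are satisfied and ¬D drops from the rest; 0 of the 2^5 = 32 assignments to the other variables satisfy what remains.
With D = False, by the same count on the reduced clause set, 1 assignment works.
(One model: A=F, B=F, C=F, D=F, E=T, F=T.)
Total: 0 + 1 = 1.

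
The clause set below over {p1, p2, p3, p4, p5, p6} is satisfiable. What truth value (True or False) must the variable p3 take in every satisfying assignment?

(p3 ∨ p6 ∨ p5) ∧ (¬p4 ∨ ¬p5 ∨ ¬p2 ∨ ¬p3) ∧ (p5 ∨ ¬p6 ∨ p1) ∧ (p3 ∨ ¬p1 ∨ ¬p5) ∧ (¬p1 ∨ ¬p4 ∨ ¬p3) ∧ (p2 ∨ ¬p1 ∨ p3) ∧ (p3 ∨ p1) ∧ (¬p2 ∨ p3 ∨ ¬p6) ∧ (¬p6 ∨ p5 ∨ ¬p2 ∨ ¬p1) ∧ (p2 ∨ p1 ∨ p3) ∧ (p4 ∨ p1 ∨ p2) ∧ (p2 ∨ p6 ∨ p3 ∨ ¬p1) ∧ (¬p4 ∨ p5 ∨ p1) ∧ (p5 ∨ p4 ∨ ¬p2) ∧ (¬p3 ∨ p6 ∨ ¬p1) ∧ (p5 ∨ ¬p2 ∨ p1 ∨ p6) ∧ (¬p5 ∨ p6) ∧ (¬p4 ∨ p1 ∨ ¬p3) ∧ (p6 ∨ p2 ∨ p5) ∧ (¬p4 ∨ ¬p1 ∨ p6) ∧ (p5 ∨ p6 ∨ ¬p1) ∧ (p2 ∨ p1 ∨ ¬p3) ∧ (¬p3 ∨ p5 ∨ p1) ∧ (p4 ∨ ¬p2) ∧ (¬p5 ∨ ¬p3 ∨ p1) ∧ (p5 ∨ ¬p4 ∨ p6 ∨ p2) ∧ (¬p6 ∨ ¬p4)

Suppose p3 = False.
(p1) alone gives p1 = True.
(¬p5) alone gives p5 = False.
(p6) alone gives p6 = True.
(p2) alone gives p2 = True.
But (¬p2) is also a unit clause — contradiction.
So every satisfying assignment has p3 = True.

True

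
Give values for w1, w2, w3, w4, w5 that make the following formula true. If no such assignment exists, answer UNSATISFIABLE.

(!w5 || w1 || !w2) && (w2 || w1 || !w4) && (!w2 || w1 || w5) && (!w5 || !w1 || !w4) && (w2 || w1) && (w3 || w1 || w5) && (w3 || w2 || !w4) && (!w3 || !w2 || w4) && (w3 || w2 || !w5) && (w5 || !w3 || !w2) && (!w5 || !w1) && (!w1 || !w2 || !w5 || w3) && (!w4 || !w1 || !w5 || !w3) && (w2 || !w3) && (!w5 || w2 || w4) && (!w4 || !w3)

Branch on w2: set w2 = true.
Branch on w5: set w5 = false.
The clause (w1) is unit, so w1 = true.
The clause (!w3) is unit, so w3 = false.
No clause remains; w4 is free.

w1: true; w2: true; w3: false; w4: true; w5: false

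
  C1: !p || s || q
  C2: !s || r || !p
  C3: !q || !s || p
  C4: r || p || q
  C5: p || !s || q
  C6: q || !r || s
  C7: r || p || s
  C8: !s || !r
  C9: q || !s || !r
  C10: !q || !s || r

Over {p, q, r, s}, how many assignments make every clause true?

There are 2^4 = 16 truth assignments over (p, q, r, s).
Check each against the 10 clauses (columns in the order p, q, r, s):
  F F F F  ✗ fails (r || p || q)
  F F F T  ✗ fails (r || p || q)
  F F T F  ✗ fails (q || !r || s)
  F F T T  ✗ fails (p || !s || q)
  F T F F  ✗ fails (r || p || s)
  F T F T  ✗ fails (!q || !s || p)
  F T T F  ✓ satisfies all
  F T T T  ✗ fails (!q || !s || p)
  T F F F  ✗ fails (!p || s || q)
  T F F T  ✗ fails (!s || r || !p)
  T F T F  ✗ fails (!p || s || q)
  T F T T  ✗ fails (!s || !r)
  T T F F  ✓ satisfies all
  T T F T  ✗ fails (!s || r || !p)
  T T T F  ✓ satisfies all
  T T T T  ✗ fails (!s || !r)
3 of the 16 rows are models.

3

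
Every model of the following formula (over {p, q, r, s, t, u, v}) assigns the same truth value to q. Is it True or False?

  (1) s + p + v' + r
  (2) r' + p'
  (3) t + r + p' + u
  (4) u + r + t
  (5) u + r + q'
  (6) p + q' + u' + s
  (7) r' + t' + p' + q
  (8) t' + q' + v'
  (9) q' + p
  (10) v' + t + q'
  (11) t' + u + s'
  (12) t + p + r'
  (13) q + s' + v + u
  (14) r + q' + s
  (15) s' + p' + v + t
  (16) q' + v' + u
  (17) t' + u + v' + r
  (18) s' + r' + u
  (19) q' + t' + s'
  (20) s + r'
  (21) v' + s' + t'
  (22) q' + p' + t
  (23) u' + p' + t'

Suppose q = 1.
Unit clause (p) forces p = 1.
Unit clause (r') forces r = 0.
Unit clause (u) forces u = 1.
Unit clause (s) forces s = 1.
Unit clause (t') forces t = 0.
That conflicts with the unit clause (t).
So every satisfying assignment has q = False.

False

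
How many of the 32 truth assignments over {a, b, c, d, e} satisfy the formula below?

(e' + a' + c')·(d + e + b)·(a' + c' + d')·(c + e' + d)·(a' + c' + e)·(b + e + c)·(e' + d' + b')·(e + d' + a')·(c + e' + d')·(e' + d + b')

8

There are 2^5 = 32 truth assignments over (a, b, c, d, e).
Split on e. With e = 1, the clauses containing e are satisfied and e' drops from the rest; 2 of the 2^4 = 16 assignments to the other variables satisfy what remains.
With e = 0, by the same count on the reduced clause set, 6 assignments work.
(One model: a=F, b=F, c=T, d=F, e=T.)
Total: 2 + 6 = 8.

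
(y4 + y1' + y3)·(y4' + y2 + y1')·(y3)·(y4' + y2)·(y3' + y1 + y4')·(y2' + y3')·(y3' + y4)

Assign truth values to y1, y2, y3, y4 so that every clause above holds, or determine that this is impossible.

UNSATISFIABLE

From the singleton clause (y3), y3 = 1.
From the singleton clause (y2'), y2 = 0.
From the singleton clause (y4'), y4 = 0.
That conflicts with the unit clause (y4).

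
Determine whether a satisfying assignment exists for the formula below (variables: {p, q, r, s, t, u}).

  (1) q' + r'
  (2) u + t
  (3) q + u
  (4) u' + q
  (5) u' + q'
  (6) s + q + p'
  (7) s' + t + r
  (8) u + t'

No

Branch on q: set q = 0.
Unit clause (u) forces u = 1.
That conflicts with the unit clause (u').
That branch fails; take q = 1 instead.
Unit clause (r') forces r = 0.
Unit clause (u') forces u = 0.
Unit clause (t) forces t = 1.
That conflicts with the unit clause (t').
Neither q = 1 nor q = 0 works.
No assignment satisfies every clause.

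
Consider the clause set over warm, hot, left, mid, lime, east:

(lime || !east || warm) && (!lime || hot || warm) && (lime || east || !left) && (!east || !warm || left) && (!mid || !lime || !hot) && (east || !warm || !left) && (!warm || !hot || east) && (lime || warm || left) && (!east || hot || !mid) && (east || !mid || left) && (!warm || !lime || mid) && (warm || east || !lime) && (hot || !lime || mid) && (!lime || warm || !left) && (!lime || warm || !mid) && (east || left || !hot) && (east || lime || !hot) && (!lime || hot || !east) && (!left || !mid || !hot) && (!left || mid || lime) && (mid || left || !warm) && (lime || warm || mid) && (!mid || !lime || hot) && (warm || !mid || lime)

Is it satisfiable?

Suppose lime = true.
Suppose hot = true.
The clause (!mid) is unit, so mid = false.
The clause (!warm) is unit, so warm = false.
The clause (east) is unit, so east = true.
The clause (!left) is unit, so left = false.
Every clause now holds.
A satisfying assignment: warm=false; hot=true; left=false; mid=false; lime=true; east=true.

Satisfiable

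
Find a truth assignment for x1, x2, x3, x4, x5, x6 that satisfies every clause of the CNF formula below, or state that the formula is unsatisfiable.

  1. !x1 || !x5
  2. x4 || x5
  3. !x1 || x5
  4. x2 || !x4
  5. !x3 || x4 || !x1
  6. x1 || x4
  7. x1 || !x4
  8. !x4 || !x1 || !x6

Case x1 = false:
Unit clause (x4) forces x4 = true.
That conflicts with the unit clause (!x4).
Undo x1 and try x1 = true.
Unit clause (!x5) forces x5 = false.
That conflicts with the unit clause (x5).
Both values of x1 lead to a conflict.

UNSATISFIABLE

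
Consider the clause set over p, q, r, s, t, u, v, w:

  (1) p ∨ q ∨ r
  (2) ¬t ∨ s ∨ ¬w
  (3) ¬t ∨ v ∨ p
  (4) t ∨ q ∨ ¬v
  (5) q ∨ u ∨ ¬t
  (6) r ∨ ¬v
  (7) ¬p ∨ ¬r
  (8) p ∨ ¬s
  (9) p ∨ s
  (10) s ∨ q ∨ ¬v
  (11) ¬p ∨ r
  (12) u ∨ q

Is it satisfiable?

Unsatisfiable

Case r = True:
The clause (¬p) is unit, so p = False.
The clause (¬s) is unit, so s = False.
That conflicts with the unit clause (s).
Undo r and try r = False.
The clause (¬v) is unit, so v = False.
The clause (¬p) is unit, so p = False.
The clause (q) is unit, so q = True.
The clause (¬t) is unit, so t = False.
The clause (¬s) is unit, so s = False.
That conflicts with the unit clause (s).
Both values of r lead to a conflict.
No assignment satisfies every clause.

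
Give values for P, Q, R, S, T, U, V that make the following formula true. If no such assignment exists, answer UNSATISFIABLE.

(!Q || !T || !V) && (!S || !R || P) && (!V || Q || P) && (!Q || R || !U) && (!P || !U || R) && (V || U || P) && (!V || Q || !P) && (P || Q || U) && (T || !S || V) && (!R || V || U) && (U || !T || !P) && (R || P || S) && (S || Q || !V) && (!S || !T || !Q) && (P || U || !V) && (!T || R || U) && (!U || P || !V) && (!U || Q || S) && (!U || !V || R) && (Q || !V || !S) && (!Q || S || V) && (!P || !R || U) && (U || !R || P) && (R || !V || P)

P ↦ false; Q ↦ false; R ↦ false; S ↦ true; T ↦ true; U ↦ true; V ↦ false

Case Q = false:
Case V = false:
Case U = true:
Unit clause (S) forces S = true.
Unit clause (T) forces T = true.
Case R = false:
Unit clause (!P) forces P = false.
All clauses are satisfied.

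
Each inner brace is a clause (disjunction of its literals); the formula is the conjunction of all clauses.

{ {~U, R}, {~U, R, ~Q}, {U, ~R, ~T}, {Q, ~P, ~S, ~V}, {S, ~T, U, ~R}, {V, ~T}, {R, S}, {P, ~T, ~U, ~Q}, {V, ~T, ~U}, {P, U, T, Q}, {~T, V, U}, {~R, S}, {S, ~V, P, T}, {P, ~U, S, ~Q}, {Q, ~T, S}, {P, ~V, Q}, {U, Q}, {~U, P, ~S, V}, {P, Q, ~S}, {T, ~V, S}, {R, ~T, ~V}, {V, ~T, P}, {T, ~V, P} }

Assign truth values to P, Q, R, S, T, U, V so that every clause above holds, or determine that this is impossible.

P: 1,  Q: 1,  R: 1,  S: 1,  T: 0,  U: 0,  V: 0

Case U = 0:
The clause (Q) is unit, so Q = 1.
Case R = 1:
The clause (~T) is unit, so T = 0.
The clause (S) is unit, so S = 1.
Case V = 0:
No clause remains; P is free.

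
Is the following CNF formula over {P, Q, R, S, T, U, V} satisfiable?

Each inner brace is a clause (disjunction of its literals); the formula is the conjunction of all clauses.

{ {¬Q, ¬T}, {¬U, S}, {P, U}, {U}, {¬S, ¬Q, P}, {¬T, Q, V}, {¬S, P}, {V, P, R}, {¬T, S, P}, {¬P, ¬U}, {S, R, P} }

No, unsatisfiable

The clause (U) is unit, so U = True.
The clause (S) is unit, so S = True.
The clause (P) is unit, so P = True.
Now (¬P) is unsatisfied and unit — conflict.
No assignment satisfies every clause.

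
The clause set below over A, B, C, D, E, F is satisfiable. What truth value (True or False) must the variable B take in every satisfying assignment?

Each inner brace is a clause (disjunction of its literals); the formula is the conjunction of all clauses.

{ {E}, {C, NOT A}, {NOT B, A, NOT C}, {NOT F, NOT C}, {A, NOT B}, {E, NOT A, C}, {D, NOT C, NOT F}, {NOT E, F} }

Suppose B = true.
Unit clause (E) forces E = true.
Unit clause (A) forces A = true.
Unit clause (C) forces C = true.
Unit clause (NOT F) forces F = false.
Now (F) is unsatisfied and unit — conflict.
So every satisfying assignment has B = False.

False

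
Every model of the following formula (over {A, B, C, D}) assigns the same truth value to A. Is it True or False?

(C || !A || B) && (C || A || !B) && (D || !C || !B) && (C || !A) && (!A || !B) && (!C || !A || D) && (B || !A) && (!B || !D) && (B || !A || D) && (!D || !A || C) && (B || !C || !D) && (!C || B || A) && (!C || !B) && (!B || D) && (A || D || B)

Suppose A = true.
(C) alone gives C = true.
(!B) alone gives B = false.
But (B) is also a unit clause — contradiction.
So every satisfying assignment has A = False.

False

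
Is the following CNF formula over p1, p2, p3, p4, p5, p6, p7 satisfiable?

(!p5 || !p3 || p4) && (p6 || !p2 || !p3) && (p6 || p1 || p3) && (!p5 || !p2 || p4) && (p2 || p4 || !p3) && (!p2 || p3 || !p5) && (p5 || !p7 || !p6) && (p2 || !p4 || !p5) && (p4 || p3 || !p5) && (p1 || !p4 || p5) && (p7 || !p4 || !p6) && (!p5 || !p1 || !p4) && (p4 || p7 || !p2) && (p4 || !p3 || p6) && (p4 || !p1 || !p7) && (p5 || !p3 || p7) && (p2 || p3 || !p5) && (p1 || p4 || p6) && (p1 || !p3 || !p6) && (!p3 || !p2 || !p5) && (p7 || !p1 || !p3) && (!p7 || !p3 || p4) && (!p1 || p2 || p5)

Suppose p5 = false.
Suppose p7 = false.
The clause (!p3) is unit, so p3 = false.
Suppose p6 = true.
The clause (!p4) is unit, so p4 = false.
The clause (!p2) is unit, so p2 = false.
The clause (!p1) is unit, so p1 = false.
Every clause now holds.
A satisfying assignment: p1=false; p2=false; p3=false; p4=false; p5=false; p6=true; p7=false.

Yes, satisfiable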